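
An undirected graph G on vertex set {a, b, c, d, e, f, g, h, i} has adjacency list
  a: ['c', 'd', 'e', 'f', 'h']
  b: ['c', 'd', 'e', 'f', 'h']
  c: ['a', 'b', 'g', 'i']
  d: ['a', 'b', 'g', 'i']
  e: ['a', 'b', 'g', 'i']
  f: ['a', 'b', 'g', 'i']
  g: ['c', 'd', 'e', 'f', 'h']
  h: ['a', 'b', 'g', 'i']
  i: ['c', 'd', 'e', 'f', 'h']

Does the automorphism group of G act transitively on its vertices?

No

Automorphisms preserve degree, but G has vertices of degree 4 and vertices of degree 5; no automorphism maps one to the other, so G is not vertex-transitive.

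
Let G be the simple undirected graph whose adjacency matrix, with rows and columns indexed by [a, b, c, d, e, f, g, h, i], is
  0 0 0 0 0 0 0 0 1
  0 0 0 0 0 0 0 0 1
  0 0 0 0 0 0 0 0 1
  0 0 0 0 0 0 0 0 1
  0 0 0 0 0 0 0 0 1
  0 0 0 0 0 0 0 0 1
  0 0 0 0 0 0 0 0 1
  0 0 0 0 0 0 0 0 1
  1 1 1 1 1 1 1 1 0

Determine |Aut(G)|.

40320

Vertex i has degree 8 and every other vertex has degree 1, so G is the star K_{1,8} with centre i. The 8 leaves are pairwise interchangeable while the centre is fixed, giving Aut(G) = S_8.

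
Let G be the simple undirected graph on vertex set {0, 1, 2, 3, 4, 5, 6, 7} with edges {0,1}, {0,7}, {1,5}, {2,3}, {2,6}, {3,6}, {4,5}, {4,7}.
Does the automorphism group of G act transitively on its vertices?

No

G has two connected components, {0, 1, 4, 5, 7} and {2, 3, 6}; each is 2-regular, so G = C_5 ⊔ C_3. The orbit of 0 under Aut(G) is {0, 1, 4, 5, 7}, which does not contain 2, so G is not vertex-transitive.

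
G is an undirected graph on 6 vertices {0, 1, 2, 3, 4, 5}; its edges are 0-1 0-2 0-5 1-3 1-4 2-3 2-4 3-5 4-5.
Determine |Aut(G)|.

72

G is 3-regular and bipartite with parts {0, 3, 4} and {1, 2, 5} (each part is independent and every cross-pair is an edge), so G = K_{3,3}. Each part can be permuted independently (S_3 × S_3) and the two equal-size parts can also be swapped, giving (S_3 × S_3) ⋊ Z_2 of order 2·(3!)² = 72.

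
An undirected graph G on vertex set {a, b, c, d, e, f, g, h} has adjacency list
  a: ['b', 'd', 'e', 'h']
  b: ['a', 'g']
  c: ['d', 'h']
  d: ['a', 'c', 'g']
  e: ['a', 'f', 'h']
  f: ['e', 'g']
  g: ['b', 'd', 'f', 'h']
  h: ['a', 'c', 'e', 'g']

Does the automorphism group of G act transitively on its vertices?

No

Automorphisms preserve degree, but G has vertices of degree 2 and vertices of degree 4; no automorphism maps one to the other, so G is not vertex-transitive.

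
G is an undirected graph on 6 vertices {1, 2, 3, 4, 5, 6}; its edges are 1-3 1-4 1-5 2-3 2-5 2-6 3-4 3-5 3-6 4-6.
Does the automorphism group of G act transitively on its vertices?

Vertex 3 is the only vertex of degree 5, so every automorphism fixes it; G is not vertex-transitive.

No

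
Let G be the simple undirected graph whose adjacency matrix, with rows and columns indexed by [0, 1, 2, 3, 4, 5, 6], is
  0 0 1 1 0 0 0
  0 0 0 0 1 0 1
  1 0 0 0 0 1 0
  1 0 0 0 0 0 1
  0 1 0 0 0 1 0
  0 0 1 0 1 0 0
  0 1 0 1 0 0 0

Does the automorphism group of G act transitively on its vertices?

Yes

Every vertex has degree 2 and the graph is connected, so G is the 7-cycle C_7. C_7 has 7 rotations and 7 reflections, so Aut(C_7) ≅ D_7 of order 14. Under this action every vertex can be carried to every other, so G is vertex-transitive.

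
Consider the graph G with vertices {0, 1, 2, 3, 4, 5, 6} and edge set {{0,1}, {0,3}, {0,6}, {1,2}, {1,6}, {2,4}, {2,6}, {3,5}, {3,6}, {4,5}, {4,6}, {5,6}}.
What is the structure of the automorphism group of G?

Vertex 6 is the unique vertex of degree 6; the remaining 6 vertices each have degree 3 and induce a cycle, so G is the wheel on 7 vertices with hub 6. With the hub fixed, the remaining symmetry is that of the rim cycle C_6, giving the dihedral group D_6.

D_6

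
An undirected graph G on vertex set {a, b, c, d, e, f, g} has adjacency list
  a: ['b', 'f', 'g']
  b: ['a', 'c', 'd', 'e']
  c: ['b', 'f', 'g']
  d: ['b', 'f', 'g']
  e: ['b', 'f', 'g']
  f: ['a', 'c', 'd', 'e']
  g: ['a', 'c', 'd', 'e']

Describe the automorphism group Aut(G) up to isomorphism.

The vertices split by degree into {b, f, g} (degree 4) and {a, c, d, e} (degree 3); every edge runs between the two parts, so G is the complete bipartite graph K_{3,4}. The parts have unequal sizes, so no automorphism swaps them; each part is permuted independently, giving S_4 × S_3 of order 4!·3! = 144.

S_4 × S_3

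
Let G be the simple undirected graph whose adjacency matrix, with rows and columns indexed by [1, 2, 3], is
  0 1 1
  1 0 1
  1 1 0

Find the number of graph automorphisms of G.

6

Every vertex has degree 2, so G is the complete graph K_3. Every bijection on the vertex set is an automorphism of K_3; hence Aut(K_3) ≅ S_3, order 6.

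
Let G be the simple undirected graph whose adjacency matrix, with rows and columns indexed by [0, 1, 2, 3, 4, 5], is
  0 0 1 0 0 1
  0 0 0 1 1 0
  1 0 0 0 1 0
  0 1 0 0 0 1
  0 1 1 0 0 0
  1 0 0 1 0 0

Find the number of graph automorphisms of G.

Every vertex has degree 2 and the graph is connected, so G is the 6-cycle C_6. C_6 has 6 rotations and 6 reflections, so Aut(C_6) ≅ D_6 of order 12.

12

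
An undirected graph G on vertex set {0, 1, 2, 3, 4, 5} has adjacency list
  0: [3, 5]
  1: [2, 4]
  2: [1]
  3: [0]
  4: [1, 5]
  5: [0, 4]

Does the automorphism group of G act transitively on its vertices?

No

Automorphisms preserve degree, but G has vertices of degree 1 and vertices of degree 2; no automorphism maps one to the other, so G is not vertex-transitive.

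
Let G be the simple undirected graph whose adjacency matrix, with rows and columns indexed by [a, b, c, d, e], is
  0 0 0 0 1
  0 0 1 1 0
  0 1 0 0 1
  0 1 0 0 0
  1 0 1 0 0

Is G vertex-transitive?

No

Automorphisms preserve degree, but G has vertices of degree 1 and vertices of degree 2; no automorphism maps one to the other, so G is not vertex-transitive.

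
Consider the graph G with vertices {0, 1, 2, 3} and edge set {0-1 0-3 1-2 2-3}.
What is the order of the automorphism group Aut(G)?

8

G is 2-regular and bipartite with parts {1, 3} and {0, 2} (each part is independent and every cross-pair is an edge), so G = K_{2,2}. Each part can be permuted independently (S_2 × S_2) and the two equal-size parts can also be swapped, giving (S_2 × S_2) ⋊ Z_2 of order 2·(2!)² = 8.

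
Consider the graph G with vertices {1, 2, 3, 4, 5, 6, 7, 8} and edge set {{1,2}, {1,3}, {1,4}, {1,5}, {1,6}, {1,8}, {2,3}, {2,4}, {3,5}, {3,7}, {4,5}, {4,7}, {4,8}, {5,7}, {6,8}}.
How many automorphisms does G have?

Degrees alone do not determine every vertex (e.g. 2 and 7 both have degree 3), but their neighbour-degree multisets differ: N(2) has degrees [4, 5, 6] while N(7) has degrees [4, 4, 5]. Repeating this refinement separates all vertices, so the only automorphism is the identity.

1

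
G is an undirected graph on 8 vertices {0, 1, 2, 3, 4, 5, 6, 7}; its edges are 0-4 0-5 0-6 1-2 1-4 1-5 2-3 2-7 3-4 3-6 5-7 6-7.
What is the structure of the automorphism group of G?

G is 3-regular and bipartite on 2^3 = 8 vertices with girth 4; it is the hypercube graph Q_3. The symmetry group of the 3-cube is the hyperoctahedral group B_3 = Z_2 ≀ S_3, of order 2^3·3! = 48.

Z_2^3 ⋊ S_3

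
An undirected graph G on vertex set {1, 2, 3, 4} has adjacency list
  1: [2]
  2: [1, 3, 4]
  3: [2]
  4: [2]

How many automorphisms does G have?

Vertex 2 has degree 3 and every other vertex has degree 1, so G is the star K_{1,3} with centre 2. The 3 leaves are pairwise interchangeable while the centre is fixed, giving Aut(G) = S_3.

6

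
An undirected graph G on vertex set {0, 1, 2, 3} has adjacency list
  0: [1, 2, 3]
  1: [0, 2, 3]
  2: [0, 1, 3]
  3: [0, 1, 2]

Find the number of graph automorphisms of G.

All 4 vertices are pairwise adjacent: G = K_4. Any permutation of the 4 vertices preserves K_4, so Aut(K_4) = S_4 of order 4! = 24.

24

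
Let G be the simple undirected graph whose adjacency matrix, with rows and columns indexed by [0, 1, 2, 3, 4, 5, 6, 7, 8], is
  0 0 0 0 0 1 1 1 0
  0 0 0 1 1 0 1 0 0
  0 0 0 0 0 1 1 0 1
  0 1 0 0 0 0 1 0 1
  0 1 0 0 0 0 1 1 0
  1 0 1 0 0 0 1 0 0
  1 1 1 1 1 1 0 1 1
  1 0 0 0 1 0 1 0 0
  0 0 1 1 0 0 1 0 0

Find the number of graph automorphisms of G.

Vertex 6 is the unique vertex of degree 8; the remaining 8 vertices each have degree 3 and induce a cycle, so G is the wheel on 9 vertices with hub 6. Every automorphism fixes the hub and acts on the rim 8-cycle, so Aut(G) ≅ Aut(C_8) = D_8 of order 16.

16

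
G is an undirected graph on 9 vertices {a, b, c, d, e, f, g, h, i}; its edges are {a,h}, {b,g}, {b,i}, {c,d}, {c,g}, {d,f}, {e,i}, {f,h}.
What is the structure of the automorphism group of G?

The degree sequence is [1, 2, 2, 2, 1, 2, 2, 2, 2]; the two degree-1 vertices a and e are the ends of a path, so G = P_9. A path has exactly one nontrivial symmetry — reversal — giving Aut(G) of order 2.

Z_2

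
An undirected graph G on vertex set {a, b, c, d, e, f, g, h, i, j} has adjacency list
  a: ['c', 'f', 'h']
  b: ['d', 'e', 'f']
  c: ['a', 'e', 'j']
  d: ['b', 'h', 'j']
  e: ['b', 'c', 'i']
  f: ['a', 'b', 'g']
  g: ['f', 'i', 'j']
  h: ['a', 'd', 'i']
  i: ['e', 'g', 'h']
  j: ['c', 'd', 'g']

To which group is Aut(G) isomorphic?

the symmetric group S_5

G is 3-regular on 10 vertices with no triangles and no 4-cycles (girth 5): this is the Petersen graph. It is a classical fact that the Petersen graph has automorphism group S_5 (order 120), arising from its description as the Kneser graph K(5,2).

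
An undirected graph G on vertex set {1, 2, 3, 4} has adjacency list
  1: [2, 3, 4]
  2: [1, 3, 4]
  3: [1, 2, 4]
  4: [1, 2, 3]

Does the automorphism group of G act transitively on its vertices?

Every vertex has degree 3, so G is the complete graph K_4. Every bijection on the vertex set is an automorphism of K_4; hence Aut(K_4) ≅ S_4, order 24. Under this action every vertex can be carried to every other, so G is vertex-transitive.

Yes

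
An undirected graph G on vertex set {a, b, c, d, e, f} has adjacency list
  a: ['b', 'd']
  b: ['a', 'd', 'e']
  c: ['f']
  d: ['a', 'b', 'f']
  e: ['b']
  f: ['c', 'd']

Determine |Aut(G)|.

1

Degrees alone do not determine every vertex (e.g. a and f both have degree 2), but their neighbour-degree multisets differ: N(a) has degrees [3, 3] while N(f) has degrees [1, 3]. Repeating this refinement separates all vertices, so the only automorphism is the identity.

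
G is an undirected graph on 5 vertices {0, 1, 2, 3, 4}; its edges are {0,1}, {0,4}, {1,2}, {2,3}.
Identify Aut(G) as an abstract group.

The degree sequence is [2, 2, 2, 1, 1]; the two degree-1 vertices 3 and 4 are the ends of a path, so G = P_5. The only nontrivial automorphism of a path is the end-to-end reflection, so Aut(G) ≅ Z_2.

the cyclic group of order 2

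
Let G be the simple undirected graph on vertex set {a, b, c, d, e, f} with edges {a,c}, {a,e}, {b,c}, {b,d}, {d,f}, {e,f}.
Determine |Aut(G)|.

12

G is 2-regular and connected on 6 vertices, i.e. the cycle C_6. The automorphisms of the 6-cycle are exactly the symmetries of a regular 6-gon: the dihedral group D_6, |D_6| = 12.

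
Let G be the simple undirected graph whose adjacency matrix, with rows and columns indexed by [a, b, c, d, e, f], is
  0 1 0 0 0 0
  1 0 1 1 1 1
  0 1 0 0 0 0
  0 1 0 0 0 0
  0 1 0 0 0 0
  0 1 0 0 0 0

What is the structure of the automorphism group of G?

Vertex b has degree 5 and every other vertex has degree 1, so G is the star K_{1,5} with centre b. Any automorphism fixes the centre and permutes the 5 leaves freely, so Aut(G) ≅ S_5 of order 5! = 120.

S_5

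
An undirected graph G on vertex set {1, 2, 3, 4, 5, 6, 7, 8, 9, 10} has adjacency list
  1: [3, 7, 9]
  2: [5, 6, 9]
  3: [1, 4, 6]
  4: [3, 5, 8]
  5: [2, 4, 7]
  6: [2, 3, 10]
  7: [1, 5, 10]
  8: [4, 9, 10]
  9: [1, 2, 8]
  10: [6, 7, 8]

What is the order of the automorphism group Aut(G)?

G is 3-regular on 10 vertices with no triangles and no 4-cycles (girth 5): this is the Petersen graph. It is a classical fact that the Petersen graph has automorphism group S_5 (order 120), arising from its description as the Kneser graph K(5,2).

120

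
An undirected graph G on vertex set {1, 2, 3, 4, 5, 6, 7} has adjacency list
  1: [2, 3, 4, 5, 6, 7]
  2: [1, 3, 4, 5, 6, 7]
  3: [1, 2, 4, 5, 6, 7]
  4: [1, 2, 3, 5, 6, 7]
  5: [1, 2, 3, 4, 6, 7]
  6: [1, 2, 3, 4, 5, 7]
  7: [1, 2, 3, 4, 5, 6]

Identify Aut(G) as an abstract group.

All 7 vertices are pairwise adjacent: G = K_7. Any permutation of the 7 vertices preserves K_7, so Aut(K_7) = S_7 of order 7! = 5040.

S_7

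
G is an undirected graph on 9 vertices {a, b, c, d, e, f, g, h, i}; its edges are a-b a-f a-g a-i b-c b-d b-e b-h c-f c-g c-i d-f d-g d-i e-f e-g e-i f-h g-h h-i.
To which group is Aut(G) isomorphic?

S_4 × S_5

The vertices split by degree into {b, f, g, i} (degree 5) and {a, c, d, e, h} (degree 4); every edge runs between the two parts, so G is the complete bipartite graph K_{4,5}. The parts have unequal sizes, so no automorphism swaps them; each part is permuted independently, giving S_4 × S_5 of order 4!·5! = 2880.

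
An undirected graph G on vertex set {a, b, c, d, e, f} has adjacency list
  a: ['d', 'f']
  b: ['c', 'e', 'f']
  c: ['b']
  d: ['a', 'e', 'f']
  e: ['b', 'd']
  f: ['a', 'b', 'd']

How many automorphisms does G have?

1

The degree sequence is [2, 3, 1, 3, 2, 3]. Checking the degree-preserving permutations of the vertex set shows that none except the identity preserves every edge, so Aut(G) is trivial.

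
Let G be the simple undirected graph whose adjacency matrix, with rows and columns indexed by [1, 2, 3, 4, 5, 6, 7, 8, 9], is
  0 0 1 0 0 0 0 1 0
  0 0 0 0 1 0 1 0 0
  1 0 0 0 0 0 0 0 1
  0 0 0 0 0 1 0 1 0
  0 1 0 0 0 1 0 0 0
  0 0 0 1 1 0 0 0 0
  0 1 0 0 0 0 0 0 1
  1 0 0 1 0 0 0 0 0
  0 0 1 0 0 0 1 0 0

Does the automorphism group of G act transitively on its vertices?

Yes

Every vertex has degree 2 and the graph is connected, so G is the 9-cycle C_9. C_9 has 9 rotations and 9 reflections, so Aut(C_9) ≅ D_9 of order 18. This group acts transitively on the 9 vertices.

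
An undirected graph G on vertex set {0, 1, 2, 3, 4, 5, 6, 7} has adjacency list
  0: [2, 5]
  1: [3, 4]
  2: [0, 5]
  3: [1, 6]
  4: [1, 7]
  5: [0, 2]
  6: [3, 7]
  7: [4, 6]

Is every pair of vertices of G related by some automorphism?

No

G has two connected components, {1, 3, 4, 6, 7} and {0, 2, 5}; each is 2-regular, so G = C_5 ⊔ C_3. The orbit of 0 under Aut(G) is {0, 2, 5}, which does not contain 1, so G is not vertex-transitive.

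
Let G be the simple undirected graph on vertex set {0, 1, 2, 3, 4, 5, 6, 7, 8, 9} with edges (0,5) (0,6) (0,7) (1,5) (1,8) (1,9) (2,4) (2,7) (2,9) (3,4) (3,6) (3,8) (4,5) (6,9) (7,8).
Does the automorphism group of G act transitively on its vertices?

G is 3-regular on 10 vertices with no triangles and no 4-cycles (girth 5): this is the Petersen graph. Viewing the Petersen graph as the Kneser graph K(5,2) — vertices are 2-subsets of {1,…,5}, edges join disjoint pairs — its automorphisms are exactly the permutations of the 5-element set, so Aut ≅ S_5 of order 120. Under this action every vertex can be carried to every other, so G is vertex-transitive.

Yes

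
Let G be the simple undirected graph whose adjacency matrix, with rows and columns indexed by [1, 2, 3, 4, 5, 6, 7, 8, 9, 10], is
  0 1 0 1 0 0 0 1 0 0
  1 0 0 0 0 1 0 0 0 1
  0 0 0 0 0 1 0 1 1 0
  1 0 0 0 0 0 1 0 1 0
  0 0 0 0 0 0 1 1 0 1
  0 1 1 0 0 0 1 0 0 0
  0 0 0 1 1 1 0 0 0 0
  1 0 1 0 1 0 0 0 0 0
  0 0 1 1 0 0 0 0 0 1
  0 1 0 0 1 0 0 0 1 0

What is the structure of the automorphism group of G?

S_5

G is 3-regular on 10 vertices with no triangles and no 4-cycles (girth 5): this is the Petersen graph. Viewing the Petersen graph as the Kneser graph K(5,2) — vertices are 2-subsets of {1,…,5}, edges join disjoint pairs — its automorphisms are exactly the permutations of the 5-element set, so Aut ≅ S_5 of order 120.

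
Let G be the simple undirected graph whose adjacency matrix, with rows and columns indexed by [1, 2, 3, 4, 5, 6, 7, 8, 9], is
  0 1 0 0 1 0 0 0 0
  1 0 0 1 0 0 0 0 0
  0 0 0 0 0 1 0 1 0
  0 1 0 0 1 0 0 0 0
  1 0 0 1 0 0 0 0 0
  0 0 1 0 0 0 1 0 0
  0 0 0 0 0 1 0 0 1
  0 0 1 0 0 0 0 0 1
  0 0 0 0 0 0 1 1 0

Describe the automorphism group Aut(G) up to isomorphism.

G has two connected components, {3, 6, 7, 8, 9} and {1, 2, 4, 5}; each is 2-regular, so G = C_5 ⊔ C_4. The components are non-isomorphic (different sizes), so Aut(G) = Aut(C_4) × Aut(C_5) = D_4 × D_5 of order 8·10 = 80.

D_4 × D_5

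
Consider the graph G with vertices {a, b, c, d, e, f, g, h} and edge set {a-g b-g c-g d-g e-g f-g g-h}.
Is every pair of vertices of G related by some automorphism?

Vertex g is the only vertex of degree 7, so every automorphism fixes it; G is not vertex-transitive.

No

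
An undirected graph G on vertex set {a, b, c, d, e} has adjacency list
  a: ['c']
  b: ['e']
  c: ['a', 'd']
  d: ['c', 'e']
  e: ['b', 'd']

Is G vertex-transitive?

No

Automorphisms preserve degree, but G has vertices of degree 1 and vertices of degree 2; no automorphism maps one to the other, so G is not vertex-transitive.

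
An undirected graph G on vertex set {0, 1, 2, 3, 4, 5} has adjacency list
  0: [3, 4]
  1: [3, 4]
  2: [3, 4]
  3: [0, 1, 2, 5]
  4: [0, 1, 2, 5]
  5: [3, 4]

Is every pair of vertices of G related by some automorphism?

Automorphisms preserve degree, but G has vertices of degree 2 and vertices of degree 4; no automorphism maps one to the other, so G is not vertex-transitive.

No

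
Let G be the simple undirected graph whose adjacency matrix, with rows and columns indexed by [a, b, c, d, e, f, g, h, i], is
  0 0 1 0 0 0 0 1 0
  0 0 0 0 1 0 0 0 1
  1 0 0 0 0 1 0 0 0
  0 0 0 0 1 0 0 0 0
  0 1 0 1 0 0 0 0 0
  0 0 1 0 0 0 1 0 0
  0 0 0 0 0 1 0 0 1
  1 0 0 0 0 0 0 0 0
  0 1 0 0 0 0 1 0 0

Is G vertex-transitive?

Automorphisms preserve degree, but G has vertices of degree 1 and vertices of degree 2; no automorphism maps one to the other, so G is not vertex-transitive.

No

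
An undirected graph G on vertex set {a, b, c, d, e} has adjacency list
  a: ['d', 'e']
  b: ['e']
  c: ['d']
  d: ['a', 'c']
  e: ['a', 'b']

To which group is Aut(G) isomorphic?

The degree sequence is [2, 1, 1, 2, 2]; the two degree-1 vertices b and c are the ends of a path, so G = P_5. The only nontrivial automorphism of a path is the end-to-end reflection, so Aut(G) ≅ Z_2.

Z_2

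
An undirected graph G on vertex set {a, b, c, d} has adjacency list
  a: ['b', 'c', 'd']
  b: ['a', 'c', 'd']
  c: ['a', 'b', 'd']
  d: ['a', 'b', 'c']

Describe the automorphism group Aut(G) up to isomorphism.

the symmetric group on 4 letters

Every vertex has degree 3, so G is the complete graph K_4. Any permutation of the 4 vertices preserves K_4, so Aut(K_4) = S_4 of order 4! = 24.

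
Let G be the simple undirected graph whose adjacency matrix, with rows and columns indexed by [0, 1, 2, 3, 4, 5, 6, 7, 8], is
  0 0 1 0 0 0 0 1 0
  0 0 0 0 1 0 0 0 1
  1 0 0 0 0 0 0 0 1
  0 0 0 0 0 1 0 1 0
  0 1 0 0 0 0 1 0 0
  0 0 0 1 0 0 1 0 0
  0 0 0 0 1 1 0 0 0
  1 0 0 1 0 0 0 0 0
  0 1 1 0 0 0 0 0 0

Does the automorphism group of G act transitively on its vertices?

Every vertex has degree 2 and the graph is connected, so G is the 9-cycle C_9. The automorphisms of the 9-cycle are exactly the symmetries of a regular 9-gon: the dihedral group D_9, |D_9| = 18. Under this action every vertex can be carried to every other, so G is vertex-transitive.

Yes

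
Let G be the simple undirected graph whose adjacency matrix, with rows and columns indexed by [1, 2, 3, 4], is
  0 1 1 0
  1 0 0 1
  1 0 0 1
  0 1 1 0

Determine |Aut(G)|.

8

Every vertex has degree 2 and the graph is connected, so G is the 4-cycle C_4. The automorphisms of the 4-cycle are exactly the symmetries of a regular 4-gon: the dihedral group D_4, |D_4| = 8.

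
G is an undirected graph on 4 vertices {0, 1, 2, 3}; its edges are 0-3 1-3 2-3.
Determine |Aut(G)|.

6

Vertex 3 has degree 3 and every other vertex has degree 1, so G is the star K_{1,3} with centre 3. Any automorphism fixes the centre and permutes the 3 leaves freely, so Aut(G) ≅ S_3 of order 3! = 6.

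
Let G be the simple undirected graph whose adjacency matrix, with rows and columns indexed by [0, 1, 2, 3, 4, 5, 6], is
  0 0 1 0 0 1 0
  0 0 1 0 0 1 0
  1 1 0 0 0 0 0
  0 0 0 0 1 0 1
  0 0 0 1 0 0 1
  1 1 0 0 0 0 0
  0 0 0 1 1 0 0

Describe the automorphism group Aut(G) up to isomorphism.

G has two connected components, {0, 1, 2, 5} and {3, 4, 6}; each is 2-regular, so G = C_4 ⊔ C_3. The components are non-isomorphic (different sizes), so Aut(G) = Aut(C_4) × Aut(C_3) = D_4 × D_3 of order 8·6 = 48.

D_4 × D_3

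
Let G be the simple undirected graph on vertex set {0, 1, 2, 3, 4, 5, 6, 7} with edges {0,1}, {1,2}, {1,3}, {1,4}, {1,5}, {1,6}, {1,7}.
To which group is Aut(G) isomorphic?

Vertex 1 has degree 7 and every other vertex has degree 1, so G is the star K_{1,7} with centre 1. The 7 leaves are pairwise interchangeable while the centre is fixed, giving Aut(G) = S_7.

S_7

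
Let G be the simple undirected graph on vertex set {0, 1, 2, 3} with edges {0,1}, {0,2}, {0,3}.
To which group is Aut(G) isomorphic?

the symmetric group on 3 letters

Vertex 0 has degree 3 and every other vertex has degree 1, so G is the star K_{1,3} with centre 0. The 3 leaves are pairwise interchangeable while the centre is fixed, giving Aut(G) = S_3.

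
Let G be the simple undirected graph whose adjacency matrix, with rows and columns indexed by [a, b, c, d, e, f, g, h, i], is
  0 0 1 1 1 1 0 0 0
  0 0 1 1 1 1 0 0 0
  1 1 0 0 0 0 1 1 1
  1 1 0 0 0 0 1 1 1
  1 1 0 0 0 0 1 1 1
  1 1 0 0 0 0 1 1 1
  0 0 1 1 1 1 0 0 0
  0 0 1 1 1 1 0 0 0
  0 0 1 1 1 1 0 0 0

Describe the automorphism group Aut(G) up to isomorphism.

S_4 × S_5

The vertices split by degree into {c, d, e, f} (degree 5) and {a, b, g, h, i} (degree 4); every edge runs between the two parts, so G is the complete bipartite graph K_{4,5}. Automorphisms preserve the bipartition setwise (since the parts differ in size) and act as S_4 × S_5 within it; |Aut| = 2880.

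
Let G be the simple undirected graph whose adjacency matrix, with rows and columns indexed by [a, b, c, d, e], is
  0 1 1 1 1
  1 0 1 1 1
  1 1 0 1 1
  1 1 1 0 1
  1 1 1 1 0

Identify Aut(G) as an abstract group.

All 5 vertices are pairwise adjacent: G = K_5. Every bijection on the vertex set is an automorphism of K_5; hence Aut(K_5) ≅ S_5, order 120.

S_5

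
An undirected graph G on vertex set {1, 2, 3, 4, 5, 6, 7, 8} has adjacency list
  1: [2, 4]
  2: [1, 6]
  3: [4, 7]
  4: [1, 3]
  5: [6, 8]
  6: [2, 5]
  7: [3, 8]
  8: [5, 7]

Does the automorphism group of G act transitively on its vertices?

G is 2-regular and connected on 8 vertices, i.e. the cycle C_8. C_8 has 8 rotations and 8 reflections, so Aut(C_8) ≅ D_8 of order 16. This group acts transitively on the 8 vertices.

Yes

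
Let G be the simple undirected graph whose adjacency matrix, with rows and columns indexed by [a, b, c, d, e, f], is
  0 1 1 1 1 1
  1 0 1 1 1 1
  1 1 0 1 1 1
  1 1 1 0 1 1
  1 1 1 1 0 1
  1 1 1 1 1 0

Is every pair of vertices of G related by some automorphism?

Yes

All 6 vertices are pairwise adjacent: G = K_6. Any permutation of the 6 vertices preserves K_6, so Aut(K_6) = S_6 of order 6! = 720. This group acts transitively on the 6 vertices.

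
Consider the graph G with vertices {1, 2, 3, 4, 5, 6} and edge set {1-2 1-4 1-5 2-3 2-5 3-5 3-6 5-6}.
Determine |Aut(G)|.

1

Degrees alone do not determine every vertex (e.g. 1 and 2 both have degree 3), but their neighbour-degree multisets differ: N(1) has degrees [1, 3, 4] while N(2) has degrees [3, 3, 4]. Repeating this refinement separates all vertices, so the only automorphism is the identity.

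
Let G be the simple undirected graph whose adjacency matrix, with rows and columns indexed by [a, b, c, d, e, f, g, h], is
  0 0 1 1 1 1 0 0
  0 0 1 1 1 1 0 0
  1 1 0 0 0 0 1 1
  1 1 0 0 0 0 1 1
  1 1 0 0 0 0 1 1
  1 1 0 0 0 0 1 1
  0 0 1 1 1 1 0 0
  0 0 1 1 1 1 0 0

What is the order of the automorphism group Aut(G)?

1152

G is 4-regular and bipartite with parts {a, b, g, h} and {c, d, e, f} (each part is independent and every cross-pair is an edge), so G = K_{4,4}. Aut(K_{4,4}) is the wreath product S_4 ≀ Z_2: permute within each part, then optionally swap the parts; |Aut| = 2·(4!)² = 1152.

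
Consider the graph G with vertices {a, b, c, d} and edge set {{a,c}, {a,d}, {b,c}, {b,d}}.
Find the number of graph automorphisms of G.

G is 2-regular and connected on 4 vertices, i.e. the cycle C_4. C_4 has 4 rotations and 4 reflections, so Aut(C_4) ≅ D_4 of order 8.

8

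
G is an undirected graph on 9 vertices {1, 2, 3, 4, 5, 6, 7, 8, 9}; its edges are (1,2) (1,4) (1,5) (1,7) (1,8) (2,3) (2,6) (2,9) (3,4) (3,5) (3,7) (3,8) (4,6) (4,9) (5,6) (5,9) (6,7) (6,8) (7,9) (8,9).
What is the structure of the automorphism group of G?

S_4 × S_5

The vertices split by degree into {1, 3, 6, 9} (degree 5) and {2, 4, 5, 7, 8} (degree 4); every edge runs between the two parts, so G is the complete bipartite graph K_{4,5}. Automorphisms preserve the bipartition setwise (since the parts differ in size) and act as S_4 × S_5 within it; |Aut| = 2880.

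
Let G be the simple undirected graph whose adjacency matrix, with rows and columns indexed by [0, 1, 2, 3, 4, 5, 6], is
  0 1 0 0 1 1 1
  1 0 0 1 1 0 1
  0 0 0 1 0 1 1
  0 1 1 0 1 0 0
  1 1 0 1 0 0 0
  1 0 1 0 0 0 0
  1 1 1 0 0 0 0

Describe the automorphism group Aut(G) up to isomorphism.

{e}

The degree sequence is [4, 4, 3, 3, 3, 2, 3]. Checking the degree-preserving permutations of the vertex set shows that none except the identity preserves every edge, so Aut(G) is trivial.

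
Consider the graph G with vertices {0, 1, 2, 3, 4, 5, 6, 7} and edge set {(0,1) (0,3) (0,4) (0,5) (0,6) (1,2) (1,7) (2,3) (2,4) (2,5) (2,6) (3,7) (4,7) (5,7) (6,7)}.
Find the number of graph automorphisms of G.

720

The vertices split by degree into {0, 2, 7} (degree 5) and {1, 3, 4, 5, 6} (degree 3); every edge runs between the two parts, so G is the complete bipartite graph K_{3,5}. The parts have unequal sizes, so no automorphism swaps them; each part is permuted independently, giving S_5 × S_3 of order 5!·3! = 720.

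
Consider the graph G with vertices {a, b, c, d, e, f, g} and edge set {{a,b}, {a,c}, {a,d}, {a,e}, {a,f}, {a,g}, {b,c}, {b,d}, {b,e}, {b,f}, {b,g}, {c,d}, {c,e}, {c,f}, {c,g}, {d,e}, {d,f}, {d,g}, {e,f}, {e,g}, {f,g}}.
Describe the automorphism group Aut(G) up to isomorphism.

the symmetric group on 7 letters

Every vertex has degree 6, so G is the complete graph K_7. Any permutation of the 7 vertices preserves K_7, so Aut(K_7) = S_7 of order 7! = 5040.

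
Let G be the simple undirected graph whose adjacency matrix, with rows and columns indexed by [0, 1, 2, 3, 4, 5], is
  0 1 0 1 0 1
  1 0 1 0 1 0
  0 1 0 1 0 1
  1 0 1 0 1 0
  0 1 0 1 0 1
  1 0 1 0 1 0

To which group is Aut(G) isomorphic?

G is 3-regular and bipartite with parts {1, 3, 5} and {0, 2, 4} (each part is independent and every cross-pair is an edge), so G = K_{3,3}. Each part can be permuted independently (S_3 × S_3) and the two equal-size parts can also be swapped, giving (S_3 × S_3) ⋊ Z_2 of order 2·(3!)² = 72.

(S_3 × S_3) ⋊ Z_2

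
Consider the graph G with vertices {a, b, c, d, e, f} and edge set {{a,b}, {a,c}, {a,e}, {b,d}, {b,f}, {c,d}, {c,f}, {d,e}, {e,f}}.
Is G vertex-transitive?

G is 3-regular and bipartite with parts {a, d, f} and {b, c, e} (each part is independent and every cross-pair is an edge), so G = K_{3,3}. Each part can be permuted independently (S_3 × S_3) and the two equal-size parts can also be swapped, giving (S_3 × S_3) ⋊ Z_2 of order 2·(3!)² = 72. Under this action every vertex can be carried to every other, so G is vertex-transitive.

Yes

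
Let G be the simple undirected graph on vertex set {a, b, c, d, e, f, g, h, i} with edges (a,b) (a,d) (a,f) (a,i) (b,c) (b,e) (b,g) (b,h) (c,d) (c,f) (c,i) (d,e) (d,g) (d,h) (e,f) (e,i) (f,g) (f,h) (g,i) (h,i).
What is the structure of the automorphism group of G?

S_4 × S_5

The vertices split by degree into {b, d, f, i} (degree 5) and {a, c, e, g, h} (degree 4); every edge runs between the two parts, so G is the complete bipartite graph K_{4,5}. Automorphisms preserve the bipartition setwise (since the parts differ in size) and act as S_4 × S_5 within it; |Aut| = 2880.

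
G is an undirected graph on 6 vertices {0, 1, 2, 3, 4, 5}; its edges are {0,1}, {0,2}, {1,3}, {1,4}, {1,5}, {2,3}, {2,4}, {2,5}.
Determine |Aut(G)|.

48

The vertices split by degree into {1, 2} (degree 4) and {0, 3, 4, 5} (degree 2); every edge runs between the two parts, so G is the complete bipartite graph K_{2,4}. Automorphisms preserve the bipartition setwise (since the parts differ in size) and act as S_4 × S_2 within it; |Aut| = 48.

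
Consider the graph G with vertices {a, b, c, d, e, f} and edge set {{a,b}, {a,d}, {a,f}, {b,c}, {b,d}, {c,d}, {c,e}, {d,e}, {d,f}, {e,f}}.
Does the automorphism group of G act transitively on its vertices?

No

Vertex d is the only vertex of degree 5, so every automorphism fixes it; G is not vertex-transitive.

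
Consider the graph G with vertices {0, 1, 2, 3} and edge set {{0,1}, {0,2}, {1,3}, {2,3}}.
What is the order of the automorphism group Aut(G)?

G is 2-regular and connected on 4 vertices, i.e. the cycle C_4. C_4 has 4 rotations and 4 reflections, so Aut(C_4) ≅ D_4 of order 8.

8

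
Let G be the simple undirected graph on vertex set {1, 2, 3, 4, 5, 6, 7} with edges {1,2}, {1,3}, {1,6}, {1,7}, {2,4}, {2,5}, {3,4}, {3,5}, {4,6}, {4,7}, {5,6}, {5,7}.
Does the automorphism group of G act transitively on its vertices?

Automorphisms preserve degree, but G has vertices of degree 3 and vertices of degree 4; no automorphism maps one to the other, so G is not vertex-transitive.

No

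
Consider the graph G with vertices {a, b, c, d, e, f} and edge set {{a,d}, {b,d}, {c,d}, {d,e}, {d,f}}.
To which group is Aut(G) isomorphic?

S_5

Vertex d has degree 5 and every other vertex has degree 1, so G is the star K_{1,5} with centre d. The 5 leaves are pairwise interchangeable while the centre is fixed, giving Aut(G) = S_5.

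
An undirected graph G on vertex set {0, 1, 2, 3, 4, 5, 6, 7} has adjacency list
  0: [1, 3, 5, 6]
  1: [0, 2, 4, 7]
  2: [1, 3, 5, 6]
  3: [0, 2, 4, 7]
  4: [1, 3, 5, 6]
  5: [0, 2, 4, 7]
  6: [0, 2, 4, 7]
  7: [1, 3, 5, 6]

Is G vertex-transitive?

Yes

G is 4-regular and bipartite with parts {1, 3, 5, 6} and {0, 2, 4, 7} (each part is independent and every cross-pair is an edge), so G = K_{4,4}. Aut(K_{4,4}) is the wreath product S_4 ≀ Z_2: permute within each part, then optionally swap the parts; |Aut| = 2·(4!)² = 1152. Under this action every vertex can be carried to every other, so G is vertex-transitive.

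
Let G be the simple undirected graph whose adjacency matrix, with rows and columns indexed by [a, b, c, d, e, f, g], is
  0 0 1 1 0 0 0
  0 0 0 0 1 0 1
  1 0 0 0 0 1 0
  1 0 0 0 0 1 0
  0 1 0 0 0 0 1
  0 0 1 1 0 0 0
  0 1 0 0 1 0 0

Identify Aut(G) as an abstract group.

G has two connected components, {a, c, d, f} and {b, e, g}; each is 2-regular, so G = C_4 ⊔ C_3. The components are non-isomorphic (different sizes), so Aut(G) = Aut(C_3) × Aut(C_4) = D_3 × D_4 of order 6·8 = 48.

D_3 × D_4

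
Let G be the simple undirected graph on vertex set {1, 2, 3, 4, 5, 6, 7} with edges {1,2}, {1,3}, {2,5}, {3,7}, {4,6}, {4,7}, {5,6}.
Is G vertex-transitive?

G is 2-regular and connected on 7 vertices, i.e. the cycle C_7. The automorphisms of the 7-cycle are exactly the symmetries of a regular 7-gon: the dihedral group D_7, |D_7| = 14. Under this action every vertex can be carried to every other, so G is vertex-transitive.

Yes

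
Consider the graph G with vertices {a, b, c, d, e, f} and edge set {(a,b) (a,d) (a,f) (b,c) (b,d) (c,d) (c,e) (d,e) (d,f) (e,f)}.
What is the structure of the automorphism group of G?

the dihedral group of order 10

Vertex d is the unique vertex of degree 5; the remaining 5 vertices each have degree 3 and induce a cycle, so G is the wheel on 6 vertices with hub d. With the hub fixed, the remaining symmetry is that of the rim cycle C_5, giving the dihedral group D_5.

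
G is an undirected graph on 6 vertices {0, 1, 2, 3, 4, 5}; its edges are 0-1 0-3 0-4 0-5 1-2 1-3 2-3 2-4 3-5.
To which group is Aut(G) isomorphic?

the trivial group

Degrees alone do not determine every vertex (e.g. 0 and 3 both have degree 4), but their neighbour-degree multisets differ: N(0) has degrees [2, 2, 3, 4] while N(3) has degrees [2, 3, 3, 4]. Repeating this refinement separates all vertices, so the only automorphism is the identity.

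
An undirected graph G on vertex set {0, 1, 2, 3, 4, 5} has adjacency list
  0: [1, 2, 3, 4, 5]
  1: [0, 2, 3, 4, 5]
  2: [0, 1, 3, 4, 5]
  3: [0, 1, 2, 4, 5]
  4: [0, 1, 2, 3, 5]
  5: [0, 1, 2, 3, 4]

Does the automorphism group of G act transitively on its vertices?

All 6 vertices are pairwise adjacent: G = K_6. Every bijection on the vertex set is an automorphism of K_6; hence Aut(K_6) ≅ S_6, order 720. Under this action every vertex can be carried to every other, so G is vertex-transitive.

Yes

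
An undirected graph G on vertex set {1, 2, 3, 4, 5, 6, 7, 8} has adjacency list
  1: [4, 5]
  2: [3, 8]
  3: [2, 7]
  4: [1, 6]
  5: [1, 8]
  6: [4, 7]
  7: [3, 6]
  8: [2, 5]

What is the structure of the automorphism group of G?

the dihedral group of order 16

Every vertex has degree 2 and the graph is connected, so G is the 8-cycle C_8. C_8 has 8 rotations and 8 reflections, so Aut(C_8) ≅ D_8 of order 16.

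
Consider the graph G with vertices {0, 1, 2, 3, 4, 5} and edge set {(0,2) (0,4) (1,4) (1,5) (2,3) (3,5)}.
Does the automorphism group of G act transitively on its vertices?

Yes

Every vertex has degree 2 and the graph is connected, so G is the 6-cycle C_6. C_6 has 6 rotations and 6 reflections, so Aut(C_6) ≅ D_6 of order 12. Under this action every vertex can be carried to every other, so G is vertex-transitive.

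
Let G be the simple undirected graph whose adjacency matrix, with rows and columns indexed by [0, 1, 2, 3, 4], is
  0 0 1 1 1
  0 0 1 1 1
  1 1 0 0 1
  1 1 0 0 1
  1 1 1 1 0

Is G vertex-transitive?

Vertex 4 is the only vertex of degree 4, so every automorphism fixes it; G is not vertex-transitive.

No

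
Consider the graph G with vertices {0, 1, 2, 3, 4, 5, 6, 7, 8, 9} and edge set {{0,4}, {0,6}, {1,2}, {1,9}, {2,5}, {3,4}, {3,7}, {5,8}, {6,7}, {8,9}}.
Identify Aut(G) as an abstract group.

D_5 ≀ Z_2

G has two connected components, {0, 3, 4, 6, 7} and {1, 2, 5, 8, 9}; each is 2-regular, so G = C_5 ⊔ C_5. With two isomorphic components, Aut(G) = Aut(C_5) ≀ S_2 = (D_5 × D_5) ⋊ Z_2: permute each cycle by D_5, then optionally swap the two cycles. Order 2·(2·5)² = 200.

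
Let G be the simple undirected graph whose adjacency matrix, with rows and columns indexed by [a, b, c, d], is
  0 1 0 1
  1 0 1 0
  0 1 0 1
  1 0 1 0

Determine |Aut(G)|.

G is 2-regular and bipartite on 2^2 = 4 vertices with girth 4; it is the hypercube graph Q_2. Aut(Q_2) consists of the signed permutations of the 2 coordinate axes: 2! permutations times 2^2 sign flips, so |Aut| = 2^2·2! = 8.

8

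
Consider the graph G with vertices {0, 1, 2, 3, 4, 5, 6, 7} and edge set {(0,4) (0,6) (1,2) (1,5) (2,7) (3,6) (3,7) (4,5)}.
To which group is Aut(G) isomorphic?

the dihedral group of order 16

G is 2-regular and connected on 8 vertices, i.e. the cycle C_8. C_8 has 8 rotations and 8 reflections, so Aut(C_8) ≅ D_8 of order 16.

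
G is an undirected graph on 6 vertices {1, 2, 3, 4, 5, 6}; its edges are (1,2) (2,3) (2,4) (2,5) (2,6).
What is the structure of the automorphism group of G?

Vertex 2 has degree 5 and every other vertex has degree 1, so G is the star K_{1,5} with centre 2. Any automorphism fixes the centre and permutes the 5 leaves freely, so Aut(G) ≅ S_5 of order 5! = 120.

S_5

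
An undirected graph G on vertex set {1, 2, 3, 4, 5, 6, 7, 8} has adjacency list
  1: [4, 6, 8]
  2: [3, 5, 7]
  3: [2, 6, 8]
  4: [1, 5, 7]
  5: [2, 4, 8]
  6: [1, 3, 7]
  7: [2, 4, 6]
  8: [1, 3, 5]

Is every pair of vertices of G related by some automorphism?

Yes

G is 3-regular and bipartite on 2^3 = 8 vertices with girth 4; it is the hypercube graph Q_3. Aut(Q_3) consists of the signed permutations of the 3 coordinate axes: 3! permutations times 2^3 sign flips, so |Aut| = 2^3·3! = 48. Under this action every vertex can be carried to every other, so G is vertex-transitive.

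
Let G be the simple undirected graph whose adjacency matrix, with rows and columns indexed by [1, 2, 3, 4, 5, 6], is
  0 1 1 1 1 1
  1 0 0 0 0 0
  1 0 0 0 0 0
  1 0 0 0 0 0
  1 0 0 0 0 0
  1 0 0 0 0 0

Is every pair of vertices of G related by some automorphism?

No

Vertex 1 is the only vertex of degree 5, so every automorphism fixes it; G is not vertex-transitive.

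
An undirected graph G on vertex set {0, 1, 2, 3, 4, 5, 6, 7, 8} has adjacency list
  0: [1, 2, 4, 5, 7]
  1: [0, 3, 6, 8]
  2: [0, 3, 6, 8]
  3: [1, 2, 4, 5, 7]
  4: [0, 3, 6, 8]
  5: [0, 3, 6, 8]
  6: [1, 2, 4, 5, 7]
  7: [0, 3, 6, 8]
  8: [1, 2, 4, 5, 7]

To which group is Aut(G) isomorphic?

S_4 × S_5

The vertices split by degree into {0, 3, 6, 8} (degree 5) and {1, 2, 4, 5, 7} (degree 4); every edge runs between the two parts, so G is the complete bipartite graph K_{4,5}. The parts have unequal sizes, so no automorphism swaps them; each part is permuted independently, giving S_4 × S_5 of order 4!·5! = 2880.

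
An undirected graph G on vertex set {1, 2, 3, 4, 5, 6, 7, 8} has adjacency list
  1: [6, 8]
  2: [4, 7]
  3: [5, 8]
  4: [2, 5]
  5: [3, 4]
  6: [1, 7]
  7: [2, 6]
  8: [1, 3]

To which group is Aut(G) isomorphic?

G is 2-regular and connected on 8 vertices, i.e. the cycle C_8. The automorphisms of the 8-cycle are exactly the symmetries of a regular 8-gon: the dihedral group D_8, |D_8| = 16.

the dihedral group of order 16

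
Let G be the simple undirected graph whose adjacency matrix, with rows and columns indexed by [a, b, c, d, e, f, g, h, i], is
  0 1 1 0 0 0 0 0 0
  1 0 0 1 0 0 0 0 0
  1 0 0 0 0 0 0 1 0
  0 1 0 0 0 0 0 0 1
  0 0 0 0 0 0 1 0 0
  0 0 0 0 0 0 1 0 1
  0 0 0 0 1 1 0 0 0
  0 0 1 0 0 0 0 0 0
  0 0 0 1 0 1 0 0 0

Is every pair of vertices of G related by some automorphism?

No

Automorphisms preserve degree, but G has vertices of degree 1 and vertices of degree 2; no automorphism maps one to the other, so G is not vertex-transitive.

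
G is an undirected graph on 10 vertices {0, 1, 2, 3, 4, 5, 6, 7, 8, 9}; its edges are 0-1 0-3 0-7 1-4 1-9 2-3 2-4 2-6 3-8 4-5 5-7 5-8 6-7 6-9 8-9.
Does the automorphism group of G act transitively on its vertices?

G is 3-regular on 10 vertices with no triangles and no 4-cycles (girth 5): this is the Petersen graph. Viewing the Petersen graph as the Kneser graph K(5,2) — vertices are 2-subsets of {1,…,5}, edges join disjoint pairs — its automorphisms are exactly the permutations of the 5-element set, so Aut ≅ S_5 of order 120. This group acts transitively on the 10 vertices.

Yes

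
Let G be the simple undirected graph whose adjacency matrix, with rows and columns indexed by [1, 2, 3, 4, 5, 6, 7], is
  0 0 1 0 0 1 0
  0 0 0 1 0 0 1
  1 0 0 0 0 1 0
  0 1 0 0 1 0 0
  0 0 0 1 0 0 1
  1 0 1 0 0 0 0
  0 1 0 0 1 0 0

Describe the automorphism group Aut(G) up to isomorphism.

G has two connected components, {2, 4, 5, 7} and {1, 3, 6}; each is 2-regular, so G = C_4 ⊔ C_3. No automorphism exchanges components of different sizes, hence Aut(G) is the direct product D_3 × D_4, order 48.

D_3 × D_4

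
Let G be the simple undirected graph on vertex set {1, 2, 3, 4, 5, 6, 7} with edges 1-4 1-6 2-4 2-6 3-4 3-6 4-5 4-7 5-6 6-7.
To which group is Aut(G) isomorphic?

S_5 × S_2

The vertices split by degree into {4, 6} (degree 5) and {1, 2, 3, 5, 7} (degree 2); every edge runs between the two parts, so G is the complete bipartite graph K_{2,5}. Automorphisms preserve the bipartition setwise (since the parts differ in size) and act as S_5 × S_2 within it; |Aut| = 240.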